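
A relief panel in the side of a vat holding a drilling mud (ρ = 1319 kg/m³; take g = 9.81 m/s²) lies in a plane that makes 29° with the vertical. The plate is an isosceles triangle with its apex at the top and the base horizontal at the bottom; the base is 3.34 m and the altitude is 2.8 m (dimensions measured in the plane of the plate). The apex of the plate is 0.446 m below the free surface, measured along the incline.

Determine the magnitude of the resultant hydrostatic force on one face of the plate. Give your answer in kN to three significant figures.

γ = ρg = 1319 × 9.81 / 1000 = 12.93939 kN/m³.
The plate makes 29° with the vertical, i.e. θ = 90° − 29° = 61° to the horizontal. Measuring y along the incline from the free-surface line, vertical depth h = y·sinθ with sinθ = 0.874620.
With the apex up, the centroid sits 2h/3 = 2 × 2.8/3 = 1.86667 m below the apex, so y_c = 0.446 + 1.86667 = 2.31267 m and h_c = 2.31267 × 0.874620 = 2.02271 m.
A = ½ × 3.34 × 2.8 = 4.676 m².
Resultant F = γ·h_c·A = 12.93939 × 2.02271 × 4.676 = 122.383 kN.

F ≈ 122 kN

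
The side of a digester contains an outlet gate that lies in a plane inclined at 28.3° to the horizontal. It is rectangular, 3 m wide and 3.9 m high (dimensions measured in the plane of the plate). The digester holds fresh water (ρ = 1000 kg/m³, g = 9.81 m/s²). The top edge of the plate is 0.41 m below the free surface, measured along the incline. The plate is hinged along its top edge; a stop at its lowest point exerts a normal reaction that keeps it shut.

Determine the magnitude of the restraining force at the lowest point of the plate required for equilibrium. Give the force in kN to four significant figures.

γ = ρg = 1000 × 9.81 = 9810 N/m³ = 9.81 kN/m³.
Let θ = 28.3° be the plate's angle to the horizontal; measure y along the incline from where the plane meets the free surface. Vertical depth h = y·sinθ with sinθ = 0.474088.
The centroid lies 3.9/2 = 1.95 m below the top edge, so y_c = 0.41 + 1.95 = 2.36 m and h_c = 2.36 × 0.474088 = 1.11885 m.
A = 3 × 3.9 = 11.7 m².
Resultant F = γ·h_c·A = 9.81 × 1.11885 × 11.7 = 128.418 kN.
I_c = b·h³/12 = 3 × 3.9³/12 = 14.8297 m⁴.
Centre of pressure: y_p = y_c + I_c/(y_c·A) = 2.36 + 14.8297/(2.36 × 11.7) = 2.36 + 0.537074 = 2.89707 m along the plane.
The resultant acts 1.95 + 0.537074 = 2.48707 m (along the plate) below the hinge at the top edge, so the moment about the hinge is M = F × 2.48707 = 128.418 × 2.48707 = 319.385 kN·m.
A normal force at the bottom, 3.9 m from the hinge, must supply this moment: P = 319.385/3.9 = 81.8936 kN.

P ≈ 81.89 kN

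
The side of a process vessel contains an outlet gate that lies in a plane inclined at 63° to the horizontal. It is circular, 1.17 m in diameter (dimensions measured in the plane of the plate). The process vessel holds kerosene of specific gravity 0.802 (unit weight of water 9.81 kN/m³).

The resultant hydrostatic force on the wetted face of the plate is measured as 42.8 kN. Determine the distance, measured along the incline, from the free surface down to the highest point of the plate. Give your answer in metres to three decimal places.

y_top ≈ 5.094 m

γ = 0.802 × 9.81 = 7.86762 kN/m³.
A = π(0.585)² = 1.07513 m².
From F = γ·h_c·A, the centroid depth is h_c = 42.8/(7.86762 × 1.07513) = 5.05987 m.
Let θ = 63° be the plate's angle to the horizontal; measure y along the incline from where the plane meets the free surface. Vertical depth h = y·sinθ with sinθ = 0.891007.
Along the incline, y_c = h_c/sinθ = 5.05987/0.891007 = 5.67882 m.
The centroid is at the centre, 0.585 m below the top of the plate, so the highest point sits at y_top = 5.67882 − 0.585 = 5.09382 m along the incline.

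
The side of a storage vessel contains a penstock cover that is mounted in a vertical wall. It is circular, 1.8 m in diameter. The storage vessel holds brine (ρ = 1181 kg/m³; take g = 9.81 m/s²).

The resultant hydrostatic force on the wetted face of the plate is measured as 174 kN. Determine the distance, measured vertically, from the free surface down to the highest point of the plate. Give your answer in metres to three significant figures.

d_top ≈ 5.00 m

γ = ρg = 1181 × 9.81 / 1000 = 11.58561 kN/m³.
A = π(0.9)² = 2.54469 m².
From F = γ·h_c·A, the centroid depth is h_c = 174/(11.58561 × 2.54469) = 5.90195 m.
The centroid is at the centre, 0.9 m below the top of the plate, so the highest point sits at h_top = 5.90195 − 0.9 = 5.00195 m below the surface.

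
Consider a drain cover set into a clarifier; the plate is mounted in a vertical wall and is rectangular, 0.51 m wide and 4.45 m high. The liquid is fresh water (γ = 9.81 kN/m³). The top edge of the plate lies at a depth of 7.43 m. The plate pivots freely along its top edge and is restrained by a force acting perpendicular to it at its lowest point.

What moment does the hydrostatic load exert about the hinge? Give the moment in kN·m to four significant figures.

M ≈ 515.0 kN·m

γ = 9.81 kN/m³.
The centroid lies 4.45/2 = 2.225 m below the top edge, so the centroid depth is h_c = 7.43 + 2.225 = 9.655 m.
A = 0.51 × 4.45 = 2.2695 m².
Resultant F = γ·h_c·A = 9.81 × 9.655 × 2.2695 = 214.957 kN.
I_c = b·h³/12 = 0.51 × 4.45³/12 = 3.74515 m⁴.
Centre of pressure: y_p = y_c + I_c/(y_c·A) = 9.655 + 3.74515/(9.655 × 2.2695) = 9.655 + 0.170918 = 9.82592 m along the plane.
The resultant acts 2.225 + 0.170918 = 2.39592 m (along the plate) below the hinge at the top edge, so the moment about the hinge is M = F × 2.39592 = 214.957 × 2.39592 = 515.02 kN·m.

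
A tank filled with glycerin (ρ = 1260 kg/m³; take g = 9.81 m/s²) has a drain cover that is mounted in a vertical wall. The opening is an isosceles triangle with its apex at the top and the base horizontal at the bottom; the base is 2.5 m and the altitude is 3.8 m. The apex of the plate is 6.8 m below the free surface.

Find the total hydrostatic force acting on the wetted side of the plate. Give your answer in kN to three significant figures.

F ≈ 548 kN

γ = ρg = 1260 × 9.81 / 1000 = 12.3606 kN/m³.
With the apex up, the centroid sits 2h/3 = 2 × 3.8/3 = 2.53333 m below the apex, so the centroid depth is h_c = 6.8 + 2.53333 = 9.33333 m.
A = ½ × 2.5 × 3.8 = 4.75 m².
Resultant F = γ·h_c·A = 12.3606 × 9.33333 × 4.75 = 547.986 kN.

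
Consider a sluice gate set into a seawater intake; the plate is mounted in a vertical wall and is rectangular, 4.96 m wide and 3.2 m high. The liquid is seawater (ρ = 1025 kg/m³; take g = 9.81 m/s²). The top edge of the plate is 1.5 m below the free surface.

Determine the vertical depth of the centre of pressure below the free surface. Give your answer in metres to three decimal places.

γ = ρg = 1025 × 9.81 / 1000 = 10.05525 kN/m³.
The centroid lies 3.2/2 = 1.6 m below the top edge, so the centroid depth is h_c = 1.5 + 1.6 = 3.1 m.
A = 4.96 × 3.2 = 15.872 m².
Resultant F = γ·h_c·A = 10.05525 × 3.1 × 15.872 = 494.75 kN.
I_c = b·h³/12 = 4.96 × 3.2³/12 = 13.5441 m⁴.
Centre of pressure: y_p = y_c + I_c/(y_c·A) = 3.1 + 13.5441/(3.1 × 15.872) = 3.1 + 0.275269 = 3.37527 m along the plane.

h_p = 3.375 m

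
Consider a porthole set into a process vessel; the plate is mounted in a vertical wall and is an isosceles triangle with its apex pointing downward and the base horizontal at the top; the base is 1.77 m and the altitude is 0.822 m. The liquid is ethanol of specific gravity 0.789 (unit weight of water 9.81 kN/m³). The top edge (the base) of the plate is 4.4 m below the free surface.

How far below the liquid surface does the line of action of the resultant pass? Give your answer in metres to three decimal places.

γ = 0.789 × 9.81 = 7.74009 kN/m³.
With the apex down, the centroid sits h/3 = 0.822/3 = 0.274 m below the base (the top edge), so the centroid depth is h_c = 4.4 + 0.274 = 4.674 m.
A = ½ × 1.77 × 0.822 = 0.72747 m².
Resultant F = γ·h_c·A = 7.74009 × 4.674 × 0.72747 = 26.3178 kN.
I_c = b·h³/36 = 1.77 × 0.822³/36 = 0.0273078 m⁴.
Centre of pressure: y_p = y_c + I_c/(y_c·A) = 4.674 + 0.0273078/(4.674 × 0.72747) = 4.674 + 0.00803125 = 4.68203 m along the plane.

h_p = 4.682 m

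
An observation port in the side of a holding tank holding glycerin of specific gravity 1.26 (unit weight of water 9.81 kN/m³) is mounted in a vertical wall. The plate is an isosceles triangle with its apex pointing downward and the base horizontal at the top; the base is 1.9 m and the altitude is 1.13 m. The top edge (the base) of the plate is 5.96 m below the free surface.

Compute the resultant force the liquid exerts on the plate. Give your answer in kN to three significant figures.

F ≈ 84.1 kN

γ = 1.26 × 9.81 = 12.3606 kN/m³.
With the apex down, the centroid sits h/3 = 1.13/3 = 0.376667 m below the base (the top edge), so the centroid depth is h_c = 5.96 + 0.376667 = 6.33667 m.
A = ½ × 1.9 × 1.13 = 1.0735 m².
Resultant F = γ·h_c·A = 12.3606 × 6.33667 × 1.0735 = 84.0819 kN.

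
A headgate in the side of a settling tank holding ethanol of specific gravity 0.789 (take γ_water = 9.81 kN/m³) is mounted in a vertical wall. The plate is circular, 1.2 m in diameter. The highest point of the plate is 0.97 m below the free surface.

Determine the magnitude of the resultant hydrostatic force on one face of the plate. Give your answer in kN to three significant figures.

F ≈ 13.7 kN

γ = 0.789 × 9.81 = 7.74009 kN/m³.
The centroid is at the centre, 0.6 m below the top of the plate, so the centroid depth is h_c = 0.97 + 0.6 = 1.57 m.
A = π(0.6)² = 1.13097 m².
Resultant F = γ·h_c·A = 7.74009 × 1.57 × 1.13097 = 13.7435 kN.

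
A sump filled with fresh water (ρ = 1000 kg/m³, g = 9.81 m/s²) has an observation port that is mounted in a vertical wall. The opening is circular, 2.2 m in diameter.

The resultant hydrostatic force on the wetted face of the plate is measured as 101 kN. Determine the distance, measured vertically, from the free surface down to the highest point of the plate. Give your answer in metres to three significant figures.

γ = ρg = 1000 × 9.81 = 9810 N/m³ = 9.81 kN/m³.
A = π(1.1)² = 3.80133 m².
From F = γ·h_c·A, the centroid depth is h_c = 101/(9.81 × 3.80133) = 2.70842 m.
The centroid is at the centre, 1.1 m below the top of the plate, so the highest point sits at h_top = 2.70842 − 1.1 = 1.60842 m below the surface.

d_top ≈ 1.61 m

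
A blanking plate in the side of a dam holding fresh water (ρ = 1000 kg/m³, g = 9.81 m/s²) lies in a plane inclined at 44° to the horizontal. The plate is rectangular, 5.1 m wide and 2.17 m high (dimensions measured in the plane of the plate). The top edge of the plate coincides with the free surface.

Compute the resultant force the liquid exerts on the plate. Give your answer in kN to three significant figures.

γ = ρg = 1000 × 9.81 = 9810 N/m³ = 9.81 kN/m³.
Let θ = 44° be the plate's angle to the horizontal; measure y along the incline from where the plane meets the free surface. Vertical depth h = y·sinθ with sinθ = 0.694658.
The centroid lies 2.17/2 = 1.085 m below the top edge, so y_c = 1.085 m and h_c = 1.085 × 0.694658 = 0.753704 m.
A = 5.1 × 2.17 = 11.067 m².
Resultant F = γ·h_c·A = 9.81 × 0.753704 × 11.067 = 81.8276 kN.

F ≈ 81.8 kN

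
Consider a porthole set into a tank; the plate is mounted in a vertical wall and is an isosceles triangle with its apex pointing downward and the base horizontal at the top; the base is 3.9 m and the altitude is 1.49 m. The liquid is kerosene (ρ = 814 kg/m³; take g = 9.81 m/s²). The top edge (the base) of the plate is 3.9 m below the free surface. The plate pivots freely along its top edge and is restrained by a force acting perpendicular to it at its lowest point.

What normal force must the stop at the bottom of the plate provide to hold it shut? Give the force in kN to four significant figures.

γ = ρg = 814 × 9.81 / 1000 = 7.98534 kN/m³.
With the apex down, the centroid sits h/3 = 1.49/3 = 0.496667 m below the base (the top edge), so the centroid depth is h_c = 3.9 + 0.496667 = 4.39667 m.
A = ½ × 3.9 × 1.49 = 2.9055 m².
Resultant F = γ·h_c·A = 7.98534 × 4.39667 × 2.9055 = 102.009 kN.
I_c = b·h³/36 = 3.9 × 1.49³/36 = 0.358361 m⁴.
Centre of pressure: y_p = y_c + I_c/(y_c·A) = 4.39667 + 0.358361/(4.39667 × 2.9055) = 4.39667 + 0.0280528 = 4.42472 m along the plane.
The resultant acts 0.496667 + 0.0280528 = 0.52472 m (along the plate) below the hinge at the top edge, so the moment about the hinge is M = F × 0.52472 = 102.009 × 0.52472 = 53.5262 kN·m.
A normal force at the bottom, 1.49 m from the hinge, must supply this moment: P = 53.5262/1.49 = 35.9236 kN.

P ≈ 35.92 kN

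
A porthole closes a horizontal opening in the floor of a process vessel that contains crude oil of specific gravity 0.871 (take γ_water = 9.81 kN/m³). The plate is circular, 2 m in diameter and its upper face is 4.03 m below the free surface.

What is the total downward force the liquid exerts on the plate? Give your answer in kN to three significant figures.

F ≈ 108 kN

γ = 0.871 × 9.81 = 8.54451 kN/m³.
The plate is horizontal, so pressure is uniform at p = γ·h = 8.54451 × 4.03 = 34.4344 kN/m².
A = π(1)² = 3.14159 m².
F = p·A = 34.4344 × 3.14159 = 108.179 kN.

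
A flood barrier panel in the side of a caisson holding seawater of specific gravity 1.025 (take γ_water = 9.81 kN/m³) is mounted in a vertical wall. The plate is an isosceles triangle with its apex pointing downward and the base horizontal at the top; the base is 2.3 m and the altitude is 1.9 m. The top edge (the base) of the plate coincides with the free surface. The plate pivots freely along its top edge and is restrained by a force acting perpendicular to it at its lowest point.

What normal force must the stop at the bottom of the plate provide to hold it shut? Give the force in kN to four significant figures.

P ≈ 6.957 kN

γ = 1.025 × 9.81 = 10.05525 kN/m³.
With the apex down, the centroid sits h/3 = 1.9/3 = 0.633333 m below the base (the top edge), so the centroid depth is h_c = 0.633333 m.
A = ½ × 2.3 × 1.9 = 2.185 m².
Resultant F = γ·h_c·A = 10.05525 × 0.633333 × 2.185 = 13.9148 kN.
I_c = b·h³/36 = 2.3 × 1.9³/36 = 0.438214 m⁴.
Centre of pressure: y_p = y_c + I_c/(y_c·A) = 0.633333 + 0.438214/(0.633333 × 2.185) = 0.633333 + 0.316667 = 0.95 m along the plane.
The resultant acts 0.633333 + 0.316667 = 0.95 m (along the plate) below the hinge at the top edge, so the moment about the hinge is M = F × 0.95 = 13.9148 × 0.95 = 13.2191 kN·m.
A normal force at the bottom, 1.9 m from the hinge, must supply this moment: P = 13.2191/1.9 = 6.95742 kN.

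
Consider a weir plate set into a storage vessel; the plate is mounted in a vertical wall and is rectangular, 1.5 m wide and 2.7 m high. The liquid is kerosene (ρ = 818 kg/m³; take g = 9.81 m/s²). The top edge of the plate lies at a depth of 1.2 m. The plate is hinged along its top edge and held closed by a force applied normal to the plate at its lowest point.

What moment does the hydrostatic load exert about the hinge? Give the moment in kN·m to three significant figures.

γ = ρg = 818 × 9.81 / 1000 = 8.02458 kN/m³.
The centroid lies 2.7/2 = 1.35 m below the top edge, so the centroid depth is h_c = 1.2 + 1.35 = 2.55 m.
A = 1.5 × 2.7 = 4.05 m².
Resultant F = γ·h_c·A = 8.02458 × 2.55 × 4.05 = 82.8738 kN.
I_c = b·h³/12 = 1.5 × 2.7³/12 = 2.46038 m⁴.
Centre of pressure: y_p = y_c + I_c/(y_c·A) = 2.55 + 2.46038/(2.55 × 4.05) = 2.55 + 0.238236 = 2.78824 m along the plane.
The resultant acts 1.35 + 0.238236 = 1.58824 m (along the plate) below the hinge at the top edge, so the moment about the hinge is M = F × 1.58824 = 82.8738 × 1.58824 = 131.623 kN·m.

M ≈ 132 kN·m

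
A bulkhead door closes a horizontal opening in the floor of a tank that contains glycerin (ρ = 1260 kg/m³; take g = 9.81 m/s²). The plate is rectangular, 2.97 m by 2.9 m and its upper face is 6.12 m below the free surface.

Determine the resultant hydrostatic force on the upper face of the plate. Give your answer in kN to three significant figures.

F ≈ 652 kN

γ = ρg = 1260 × 9.81 / 1000 = 12.3606 kN/m³.
The plate is horizontal, so pressure is uniform at p = γ·h = 12.3606 × 6.12 = 75.6469 kN/m².
A = 2.97 × 2.9 = 8.613 m².
F = p·A = 75.6469 × 8.613 = 651.547 kN.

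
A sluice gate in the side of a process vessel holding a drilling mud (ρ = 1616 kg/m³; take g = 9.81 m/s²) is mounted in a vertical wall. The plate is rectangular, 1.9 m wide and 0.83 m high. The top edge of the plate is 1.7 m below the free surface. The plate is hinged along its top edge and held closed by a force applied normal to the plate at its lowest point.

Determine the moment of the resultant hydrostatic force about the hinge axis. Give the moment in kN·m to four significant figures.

γ = ρg = 1616 × 9.81 / 1000 = 15.85296 kN/m³.
The centroid lies 0.83/2 = 0.415 m below the top edge, so the centroid depth is h_c = 1.7 + 0.415 = 2.115 m.
A = 1.9 × 0.83 = 1.577 m².
Resultant F = γ·h_c·A = 15.85296 × 2.115 × 1.577 = 52.8752 kN.
I_c = b·h³/12 = 1.9 × 0.83³/12 = 0.0905329 m⁴.
Centre of pressure: y_p = y_c + I_c/(y_c·A) = 2.115 + 0.0905329/(2.115 × 1.577) = 2.115 + 0.0271434 = 2.14214 m along the plane.
The resultant acts 0.415 + 0.0271434 = 0.442143 m (along the plate) below the hinge at the top edge, so the moment about the hinge is M = F × 0.442143 = 52.8752 × 0.442143 = 23.3784 kN·m.

M ≈ 23.38 kN·m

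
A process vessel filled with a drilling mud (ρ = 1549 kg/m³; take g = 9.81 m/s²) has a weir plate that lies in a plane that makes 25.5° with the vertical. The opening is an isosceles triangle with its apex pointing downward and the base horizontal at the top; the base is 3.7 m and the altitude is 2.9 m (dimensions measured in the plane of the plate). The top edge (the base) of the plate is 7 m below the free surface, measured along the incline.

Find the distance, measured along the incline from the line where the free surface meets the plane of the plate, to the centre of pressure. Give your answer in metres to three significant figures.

γ = ρg = 1549 × 9.81 / 1000 = 15.19569 kN/m³.
The plate makes 25.5° with the vertical, i.e. θ = 90° − 25.5° = 64.5° to the horizontal. Measuring y along the incline from the free-surface line, vertical depth h = y·sinθ with sinθ = 0.902585.
With the apex down, the centroid sits h/3 = 2.9/3 = 0.966667 m below the base (the top edge), so y_c = 7 + 0.966667 = 7.96667 m and h_c = 7.96667 × 0.902585 = 7.1906 m.
A = ½ × 3.7 × 2.9 = 5.365 m².
Resultant F = γ·h_c·A = 15.19569 × 7.1906 × 5.365 = 586.213 kN.
I_c = b·h³/36 = 3.7 × 2.9³/36 = 2.50665 m⁴.
Centre of pressure: y_p = y_c + I_c/(y_c·A) = 7.96667 + 2.50665/(7.96667 × 5.365) = 7.96667 + 0.0586472 = 8.02532 m along the plane.

y_p = 8.03 m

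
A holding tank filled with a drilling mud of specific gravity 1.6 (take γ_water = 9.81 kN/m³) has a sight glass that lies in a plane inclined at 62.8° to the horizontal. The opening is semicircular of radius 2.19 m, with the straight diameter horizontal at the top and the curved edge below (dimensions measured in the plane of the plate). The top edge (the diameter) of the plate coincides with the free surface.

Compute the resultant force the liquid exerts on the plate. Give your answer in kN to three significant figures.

F ≈ 97.8 kN

γ = 1.6 × 9.81 = 15.696 kN/m³.
Let θ = 62.8° be the plate's angle to the horizontal; measure y along the incline from where the plane meets the free surface. Vertical depth h = y·sinθ with sinθ = 0.889416.
The centroid of a semicircle lies 4r/(3π) = 0.929465 m from the diameter, here below the top edge, so y_c = 0.929465 m and h_c = 0.929465 × 0.889416 = 0.826681 m.
A = πr²/2 = π × 2.19²/2 = 7.5337 m².
Resultant F = γ·h_c·A = 15.696 × 0.826681 × 7.5337 = 97.7542 kN.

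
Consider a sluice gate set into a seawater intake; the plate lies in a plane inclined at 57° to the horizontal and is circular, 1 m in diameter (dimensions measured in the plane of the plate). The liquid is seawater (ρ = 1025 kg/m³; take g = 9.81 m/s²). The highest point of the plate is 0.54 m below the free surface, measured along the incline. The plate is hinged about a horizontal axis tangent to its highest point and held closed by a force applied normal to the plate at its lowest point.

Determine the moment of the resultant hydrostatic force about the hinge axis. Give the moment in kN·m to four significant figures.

γ = ρg = 1025 × 9.81 / 1000 = 10.05525 kN/m³.
Let θ = 57° be the plate's angle to the horizontal; measure y along the incline from where the plane meets the free surface. Vertical depth h = y·sinθ with sinθ = 0.838671.
The centroid is at the centre, 0.5 m below the top of the plate, so y_c = 0.54 + 0.5 = 1.04 m and h_c = 1.04 × 0.838671 = 0.872218 m.
A = π(0.5)² = 0.785398 m².
Resultant F = γ·h_c·A = 10.05525 × 0.872218 × 0.785398 = 6.88823 kN.
I_c = πr⁴/4 = π × 0.5⁴/4 = 0.0490874 m⁴.
Centre of pressure: y_p = y_c + I_c/(y_c·A) = 1.04 + 0.0490874/(1.04 × 0.785398) = 1.04 + 0.0600962 = 1.1001 m along the plane.
The resultant acts 0.5 + 0.0600962 = 0.560096 m (along the plate) below the hinge at the top edge, so the moment about the hinge is M = F × 0.560096 = 6.88823 × 0.560096 = 3.85807 kN·m.

M ≈ 3.858 kN·m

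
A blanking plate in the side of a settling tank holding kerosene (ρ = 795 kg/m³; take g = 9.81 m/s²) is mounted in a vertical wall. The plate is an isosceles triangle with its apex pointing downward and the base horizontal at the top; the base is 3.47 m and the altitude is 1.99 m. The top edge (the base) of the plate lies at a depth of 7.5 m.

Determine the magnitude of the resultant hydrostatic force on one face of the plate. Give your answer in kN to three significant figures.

F ≈ 220 kN

γ = ρg = 795 × 9.81 / 1000 = 7.79895 kN/m³.
With the apex down, the centroid sits h/3 = 1.99/3 = 0.663333 m below the base (the top edge), so the centroid depth is h_c = 7.5 + 0.663333 = 8.16333 m.
A = ½ × 3.47 × 1.99 = 3.45265 m².
Resultant F = γ·h_c·A = 7.79895 × 8.16333 × 3.45265 = 219.814 kN.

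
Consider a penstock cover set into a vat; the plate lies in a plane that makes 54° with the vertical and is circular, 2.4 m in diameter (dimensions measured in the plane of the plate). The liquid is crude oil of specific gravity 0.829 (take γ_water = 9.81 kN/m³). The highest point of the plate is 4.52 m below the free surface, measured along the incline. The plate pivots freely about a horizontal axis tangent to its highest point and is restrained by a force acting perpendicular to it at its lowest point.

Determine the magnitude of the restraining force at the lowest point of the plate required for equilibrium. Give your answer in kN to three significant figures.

P ≈ 65.1 kN

γ = 0.829 × 9.81 = 8.13249 kN/m³.
The plate makes 54° with the vertical, i.e. θ = 90° − 54° = 36° to the horizontal. Measuring y along the incline from the free-surface line, vertical depth h = y·sinθ with sinθ = 0.587785.
The centroid is at the centre, 1.2 m below the top of the plate, so y_c = 4.52 + 1.2 = 5.72 m and h_c = 5.72 × 0.587785 = 3.36213 m.
A = π(1.2)² = 4.52389 m².
Resultant F = γ·h_c·A = 8.13249 × 3.36213 × 4.52389 = 123.694 kN.
I_c = πr⁴/4 = π × 1.2⁴/4 = 1.6286 m⁴.
Centre of pressure: y_p = y_c + I_c/(y_c·A) = 5.72 + 1.6286/(5.72 × 4.52389) = 5.72 + 0.062937 = 5.78294 m along the plane.
The resultant acts 1.2 + 0.062937 = 1.26294 m (along the plate) below the hinge at the top edge, so the moment about the hinge is M = F × 1.26294 = 123.694 × 1.26294 = 156.218 kN·m.
A normal force at the bottom, 2.4 m from the hinge, must supply this moment: P = 156.218/2.4 = 65.0908 kN.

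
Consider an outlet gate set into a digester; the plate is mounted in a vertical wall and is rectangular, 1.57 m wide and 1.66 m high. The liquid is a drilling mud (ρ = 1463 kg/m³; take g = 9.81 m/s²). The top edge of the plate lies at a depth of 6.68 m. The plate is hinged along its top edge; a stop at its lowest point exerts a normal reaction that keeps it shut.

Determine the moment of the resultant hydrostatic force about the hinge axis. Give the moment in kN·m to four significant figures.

γ = ρg = 1463 × 9.81 / 1000 = 14.35203 kN/m³.
The centroid lies 1.66/2 = 0.83 m below the top edge, so the centroid depth is h_c = 6.68 + 0.83 = 7.51 m.
A = 1.57 × 1.66 = 2.6062 m².
Resultant F = γ·h_c·A = 14.35203 × 7.51 × 2.6062 = 280.906 kN.
I_c = b·h³/12 = 1.57 × 1.66³/12 = 0.59847 m⁴.
Centre of pressure: y_p = y_c + I_c/(y_c·A) = 7.51 + 0.59847/(7.51 × 2.6062) = 7.51 + 0.030577 = 7.54058 m along the plane.
The resultant acts 0.83 + 0.030577 = 0.860577 m (along the plate) below the hinge at the top edge, so the moment about the hinge is M = F × 0.860577 = 280.906 × 0.860577 = 241.741 kN·m.

M ≈ 241.7 kN·m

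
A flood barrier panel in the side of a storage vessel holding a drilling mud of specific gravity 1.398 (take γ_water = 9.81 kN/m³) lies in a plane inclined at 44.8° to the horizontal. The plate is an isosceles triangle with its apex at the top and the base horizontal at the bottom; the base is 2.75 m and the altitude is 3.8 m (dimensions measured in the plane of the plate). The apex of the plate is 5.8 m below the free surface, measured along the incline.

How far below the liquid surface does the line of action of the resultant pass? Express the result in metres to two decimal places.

γ = 1.398 × 9.81 = 13.71438 kN/m³.
Let θ = 44.8° be the plate's angle to the horizontal; measure y along the incline from where the plane meets the free surface. Vertical depth h = y·sinθ with sinθ = 0.704634.
With the apex up, the centroid sits 2h/3 = 2 × 3.8/3 = 2.53333 m below the apex, so y_c = 5.8 + 2.53333 = 8.33333 m and h_c = 8.33333 × 0.704634 = 5.87195 m.
A = ½ × 2.75 × 3.8 = 5.225 m².
Resultant F = γ·h_c·A = 13.71438 × 5.87195 × 5.225 = 420.77 kN.
I_c = b·h³/36 = 2.75 × 3.8³/36 = 4.19161 m⁴.
Centre of pressure: y_p = y_c + I_c/(y_c·A) = 8.33333 + 4.19161/(8.33333 × 5.225) = 8.33333 + 0.0962667 = 8.4296 m along the plane.
Vertically, h_p = y_p·sinθ = 8.4296 × 0.704634 = 5.93978 m.

h_p = 5.94 m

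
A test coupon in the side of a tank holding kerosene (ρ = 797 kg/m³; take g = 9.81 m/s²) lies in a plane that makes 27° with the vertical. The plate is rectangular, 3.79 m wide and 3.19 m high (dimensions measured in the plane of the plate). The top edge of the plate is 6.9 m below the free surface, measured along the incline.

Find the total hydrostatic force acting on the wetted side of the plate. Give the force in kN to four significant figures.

F ≈ 715.5 kN

γ = ρg = 797 × 9.81 / 1000 = 7.81857 kN/m³.
The plate makes 27° with the vertical, i.e. θ = 90° − 27° = 63° to the horizontal. Measuring y along the incline from the free-surface line, vertical depth h = y·sinθ with sinθ = 0.891007.
The centroid lies 3.19/2 = 1.595 m below the top edge, so y_c = 6.9 + 1.595 = 8.495 m and h_c = 8.495 × 0.891007 = 7.5691 m.
A = 3.79 × 3.19 = 12.0901 m².
Resultant F = γ·h_c·A = 7.81857 × 7.5691 × 12.0901 = 715.487 kN.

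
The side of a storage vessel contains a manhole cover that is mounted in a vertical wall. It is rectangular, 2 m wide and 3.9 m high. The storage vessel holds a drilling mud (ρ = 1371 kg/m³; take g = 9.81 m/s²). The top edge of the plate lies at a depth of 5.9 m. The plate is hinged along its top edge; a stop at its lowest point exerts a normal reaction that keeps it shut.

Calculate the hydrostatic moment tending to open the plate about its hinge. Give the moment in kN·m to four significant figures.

M ≈ 1739 kN·m

γ = ρg = 1371 × 9.81 / 1000 = 13.44951 kN/m³.
The centroid lies 3.9/2 = 1.95 m below the top edge, so the centroid depth is h_c = 5.9 + 1.95 = 7.85 m.
A = 2 × 3.9 = 7.8 m².
Resultant F = γ·h_c·A = 13.44951 × 7.85 × 7.8 = 823.513 kN.
I_c = b·h³/12 = 2 × 3.9³/12 = 9.8865 m⁴.
Centre of pressure: y_p = y_c + I_c/(y_c·A) = 7.85 + 9.8865/(7.85 × 7.8) = 7.85 + 0.161465 = 8.01146 m along the plane.
The resultant acts 1.95 + 0.161465 = 2.11146 m (along the plate) below the hinge at the top edge, so the moment about the hinge is M = F × 2.11146 = 823.513 × 2.11146 = 1738.81 kN·m.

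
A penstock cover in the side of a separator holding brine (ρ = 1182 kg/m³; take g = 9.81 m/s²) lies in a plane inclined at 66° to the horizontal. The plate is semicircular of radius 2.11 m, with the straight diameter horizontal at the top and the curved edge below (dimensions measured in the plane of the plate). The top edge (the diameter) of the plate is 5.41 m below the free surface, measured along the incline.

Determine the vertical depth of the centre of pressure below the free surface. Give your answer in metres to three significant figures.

γ = ρg = 1182 × 9.81 / 1000 = 11.59542 kN/m³.
Let θ = 66° be the plate's angle to the horizontal; measure y along the incline from where the plane meets the free surface. Vertical depth h = y·sinθ with sinθ = 0.913545.
The centroid of a semicircle lies 4r/(3π) = 0.895512 m from the diameter, here below the top edge, so y_c = 5.41 + 0.895512 = 6.30551 m and h_c = 6.30551 × 0.913545 = 5.76037 m.
A = πr²/2 = π × 2.11²/2 = 6.99334 m².
Resultant F = γ·h_c·A = 11.59542 × 5.76037 × 6.99334 = 467.113 kN.
I_c = (π/8 − 8/(9π))·r⁴ = 0.109757 × 2.11⁴ = 2.17551 m⁴.
Centre of pressure: y_p = y_c + I_c/(y_c·A) = 6.30551 + 2.17551/(6.30551 × 6.99334) = 6.30551 + 0.0493351 = 6.35485 m along the plane.
Vertically, h_p = y_p·sinθ = 6.35485 × 0.913545 = 5.80544 m.

h_p = 5.81 m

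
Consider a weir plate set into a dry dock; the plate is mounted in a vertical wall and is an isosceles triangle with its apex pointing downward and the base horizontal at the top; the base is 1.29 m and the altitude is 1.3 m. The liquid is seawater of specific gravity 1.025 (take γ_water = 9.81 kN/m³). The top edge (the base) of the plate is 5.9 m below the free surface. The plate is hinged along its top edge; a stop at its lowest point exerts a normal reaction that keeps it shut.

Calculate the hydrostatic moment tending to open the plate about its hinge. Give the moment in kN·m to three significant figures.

M ≈ 23.9 kN·m

γ = 1.025 × 9.81 = 10.05525 kN/m³.
With the apex down, the centroid sits h/3 = 1.3/3 = 0.433333 m below the base (the top edge), so the centroid depth is h_c = 5.9 + 0.433333 = 6.33333 m.
A = ½ × 1.29 × 1.3 = 0.8385 m².
Resultant F = γ·h_c·A = 10.05525 × 6.33333 × 0.8385 = 53.3984 kN.
I_c = b·h³/36 = 1.29 × 1.3³/36 = 0.0787258 m⁴.
Centre of pressure: y_p = y_c + I_c/(y_c·A) = 6.33333 + 0.0787258/(6.33333 × 0.8385) = 6.33333 + 0.0148246 = 6.34815 m along the plane.
The resultant acts 0.433333 + 0.0148246 = 0.448158 m (along the plate) below the hinge at the top edge, so the moment about the hinge is M = F × 0.448158 = 53.3984 × 0.448158 = 23.9309 kN·m.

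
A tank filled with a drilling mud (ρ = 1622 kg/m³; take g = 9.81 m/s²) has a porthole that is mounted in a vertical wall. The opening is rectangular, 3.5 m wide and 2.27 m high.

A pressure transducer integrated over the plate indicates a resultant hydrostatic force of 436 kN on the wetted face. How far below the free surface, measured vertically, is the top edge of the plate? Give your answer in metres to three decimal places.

γ = ρg = 1622 × 9.81 / 1000 = 15.91182 kN/m³.
A = 3.5 × 2.27 = 7.945 m².
From F = γ·h_c·A, the centroid depth is h_c = 436/(15.91182 × 7.945) = 3.44884 m.
The centroid lies 2.27/2 = 1.135 m below the top edge, so the top edge sits at h_top = 3.44884 − 1.135 = 2.31384 m below the surface.

d_top ≈ 2.314 m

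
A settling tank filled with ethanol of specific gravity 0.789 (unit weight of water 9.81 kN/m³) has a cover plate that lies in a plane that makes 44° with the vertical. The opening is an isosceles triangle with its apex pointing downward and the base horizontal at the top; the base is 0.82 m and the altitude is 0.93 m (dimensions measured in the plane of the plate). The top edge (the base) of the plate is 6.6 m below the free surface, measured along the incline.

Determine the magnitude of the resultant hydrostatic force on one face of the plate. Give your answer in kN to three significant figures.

γ = 0.789 × 9.81 = 7.74009 kN/m³.
The plate makes 44° with the vertical, i.e. θ = 90° − 44° = 46° to the horizontal. Measuring y along the incline from the free-surface line, vertical depth h = y·sinθ with sinθ = 0.719340.
With the apex down, the centroid sits h/3 = 0.93/3 = 0.31 m below the base (the top edge), so y_c = 6.6 + 0.31 = 6.91 m and h_c = 6.91 × 0.719340 = 4.97064 m.
A = ½ × 0.82 × 0.93 = 0.3813 m².
Resultant F = γ·h_c·A = 7.74009 × 4.97064 × 0.3813 = 14.6698 kN.

F ≈ 14.7 kN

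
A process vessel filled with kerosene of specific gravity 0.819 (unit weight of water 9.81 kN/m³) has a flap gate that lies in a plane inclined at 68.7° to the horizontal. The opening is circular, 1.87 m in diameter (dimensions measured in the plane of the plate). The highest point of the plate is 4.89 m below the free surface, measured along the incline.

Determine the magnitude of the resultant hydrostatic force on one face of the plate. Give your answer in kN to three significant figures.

F ≈ 120 kN

γ = 0.819 × 9.81 = 8.03439 kN/m³.
Let θ = 68.7° be the plate's angle to the horizontal; measure y along the incline from where the plane meets the free surface. Vertical depth h = y·sinθ with sinθ = 0.931691.
The centroid is at the centre, 0.935 m below the top of the plate, so y_c = 4.89 + 0.935 = 5.825 m and h_c = 5.825 × 0.931691 = 5.4271 m.
A = π(0.935)² = 2.74646 m².
Resultant F = γ·h_c·A = 8.03439 × 5.4271 × 2.74646 = 119.755 kN.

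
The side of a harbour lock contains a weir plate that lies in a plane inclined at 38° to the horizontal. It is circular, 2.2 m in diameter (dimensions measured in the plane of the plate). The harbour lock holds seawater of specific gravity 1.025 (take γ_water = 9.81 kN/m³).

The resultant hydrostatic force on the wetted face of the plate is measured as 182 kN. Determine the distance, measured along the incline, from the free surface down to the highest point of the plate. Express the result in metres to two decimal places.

y_top ≈ 6.63 m

γ = 1.025 × 9.81 = 10.05525 kN/m³.
A = π(1.1)² = 3.80133 m².
From F = γ·h_c·A, the centroid depth is h_c = 182/(10.05525 × 3.80133) = 4.76149 m.
Let θ = 38° be the plate's angle to the horizontal; measure y along the incline from where the plane meets the free surface. Vertical depth h = y·sinθ with sinθ = 0.615661.
Along the incline, y_c = h_c/sinθ = 4.76149/0.615661 = 7.73395 m.
The centroid is at the centre, 1.1 m below the top of the plate, so the highest point sits at y_top = 7.73395 − 1.1 = 6.63395 m along the incline.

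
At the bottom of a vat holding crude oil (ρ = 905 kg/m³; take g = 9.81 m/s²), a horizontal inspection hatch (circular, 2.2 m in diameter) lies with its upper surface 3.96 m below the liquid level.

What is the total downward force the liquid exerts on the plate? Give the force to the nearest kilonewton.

F ≈ 134 kN

γ = ρg = 905 × 9.81 / 1000 = 8.87805 kN/m³.
The plate is horizontal, so pressure is uniform at p = γ·h = 8.87805 × 3.96 = 35.1571 kN/m².
A = π(1.1)² = 3.80133 m².
F = p·A = 35.1571 × 3.80133 = 133.644 kN.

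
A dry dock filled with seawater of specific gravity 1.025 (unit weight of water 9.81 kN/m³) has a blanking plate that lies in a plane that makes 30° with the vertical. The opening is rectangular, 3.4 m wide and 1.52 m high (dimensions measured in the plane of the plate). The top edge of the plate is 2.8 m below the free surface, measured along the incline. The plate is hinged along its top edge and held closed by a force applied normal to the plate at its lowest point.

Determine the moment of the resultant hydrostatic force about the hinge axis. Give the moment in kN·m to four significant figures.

M ≈ 130.4 kN·m

γ = 1.025 × 9.81 = 10.05525 kN/m³.
The plate makes 30° with the vertical, i.e. θ = 90° − 30° = 60° to the horizontal. Measuring y along the incline from the free-surface line, vertical depth h = y·sinθ with sinθ = 0.866025.
The centroid lies 1.52/2 = 0.76 m below the top edge, so y_c = 2.8 + 0.76 = 3.56 m and h_c = 3.56 × 0.866025 = 3.08305 m.
A = 3.4 × 1.52 = 5.168 m².
Resultant F = γ·h_c·A = 10.05525 × 3.08305 × 5.168 = 160.212 kN.
I_c = b·h³/12 = 3.4 × 1.52³/12 = 0.995012 m⁴.
Centre of pressure: y_p = y_c + I_c/(y_c·A) = 3.56 + 0.995012/(3.56 × 5.168) = 3.56 + 0.0540824 = 3.61408 m along the plane.
The resultant acts 0.76 + 0.0540824 = 0.814082 m (along the plate) below the hinge at the top edge, so the moment about the hinge is M = F × 0.814082 = 160.212 × 0.814082 = 130.426 kN·m.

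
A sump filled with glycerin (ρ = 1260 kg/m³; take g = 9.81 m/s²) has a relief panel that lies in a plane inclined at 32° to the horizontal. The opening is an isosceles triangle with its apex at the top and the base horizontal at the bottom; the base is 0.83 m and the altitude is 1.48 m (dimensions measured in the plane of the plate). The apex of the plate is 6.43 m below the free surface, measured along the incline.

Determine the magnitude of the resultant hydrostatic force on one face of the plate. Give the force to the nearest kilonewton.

γ = ρg = 1260 × 9.81 / 1000 = 12.3606 kN/m³.
Let θ = 32° be the plate's angle to the horizontal; measure y along the incline from where the plane meets the free surface. Vertical depth h = y·sinθ with sinθ = 0.529919.
With the apex up, the centroid sits 2h/3 = 2 × 1.48/3 = 0.986667 m below the apex, so y_c = 6.43 + 0.986667 = 7.41667 m and h_c = 7.41667 × 0.529919 = 3.93023 m.
A = ½ × 0.83 × 1.48 = 0.6142 m².
Resultant F = γ·h_c·A = 12.3606 × 3.93023 × 0.6142 = 29.8378 kN.

F ≈ 30 kN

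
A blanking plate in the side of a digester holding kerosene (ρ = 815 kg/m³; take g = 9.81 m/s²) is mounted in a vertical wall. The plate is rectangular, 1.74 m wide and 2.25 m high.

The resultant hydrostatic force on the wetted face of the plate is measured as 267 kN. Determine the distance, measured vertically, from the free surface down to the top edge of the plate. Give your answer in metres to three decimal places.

d_top ≈ 7.405 m

γ = ρg = 815 × 9.81 / 1000 = 7.99515 kN/m³.
A = 1.74 × 2.25 = 3.915 m².
From F = γ·h_c·A, the centroid depth is h_c = 267/(7.99515 × 3.915) = 8.53008 m.
The centroid lies 2.25/2 = 1.125 m below the top edge, so the top edge sits at h_top = 8.53008 − 1.125 = 7.40508 m below the surface.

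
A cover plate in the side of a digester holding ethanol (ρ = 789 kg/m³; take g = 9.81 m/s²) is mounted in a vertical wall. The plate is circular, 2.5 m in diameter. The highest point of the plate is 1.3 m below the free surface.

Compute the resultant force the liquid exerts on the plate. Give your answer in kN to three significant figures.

F ≈ 96.9 kN

γ = ρg = 789 × 9.81 / 1000 = 7.74009 kN/m³.
The centroid is at the centre, 1.25 m below the top of the plate, so the centroid depth is h_c = 1.3 + 1.25 = 2.55 m.
A = π(1.25)² = 4.90874 m².
Resultant F = γ·h_c·A = 7.74009 × 2.55 × 4.90874 = 96.8849 kN.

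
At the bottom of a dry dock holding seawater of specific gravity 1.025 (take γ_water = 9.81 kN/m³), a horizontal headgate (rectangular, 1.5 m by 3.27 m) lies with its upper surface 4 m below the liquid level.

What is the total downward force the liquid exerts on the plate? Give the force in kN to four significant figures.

F ≈ 197.3 kN

γ = 1.025 × 9.81 = 10.05525 kN/m³.
The plate is horizontal, so pressure is uniform at p = γ·h = 10.05525 × 4 = 40.221 kN/m².
A = 1.5 × 3.27 = 4.905 m².
F = p·A = 40.221 × 4.905 = 197.284 kN.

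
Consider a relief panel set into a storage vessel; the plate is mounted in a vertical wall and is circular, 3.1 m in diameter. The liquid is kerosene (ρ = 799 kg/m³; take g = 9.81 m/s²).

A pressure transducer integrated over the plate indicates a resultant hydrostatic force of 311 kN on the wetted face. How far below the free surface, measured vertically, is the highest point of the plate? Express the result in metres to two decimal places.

d_top ≈ 3.71 m

γ = ρg = 799 × 9.81 / 1000 = 7.83819 kN/m³.
A = π(1.55)² = 7.54768 m².
From F = γ·h_c·A, the centroid depth is h_c = 311/(7.83819 × 7.54768) = 5.25692 m.
The centroid is at the centre, 1.55 m below the top of the plate, so the highest point sits at h_top = 5.25692 − 1.55 = 3.70692 m below the surface.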